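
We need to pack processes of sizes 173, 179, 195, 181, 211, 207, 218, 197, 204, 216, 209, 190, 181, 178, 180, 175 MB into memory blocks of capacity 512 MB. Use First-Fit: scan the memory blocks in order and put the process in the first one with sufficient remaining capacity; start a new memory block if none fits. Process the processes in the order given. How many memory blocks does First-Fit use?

8 memory blocks

Put 173 MB in memory block 1; 339 MB remain.
Put 179 MB in memory block 1; 160 MB remain.
Put 195 MB in memory block 2; 317 MB remain.
Put 181 MB in memory block 2; 136 MB remain.
Put 211 MB in memory block 3; 301 MB remain.
Put 207 MB in memory block 3; 94 MB remain.
Put 218 MB in memory block 4; 294 MB remain.
Put 197 MB in memory block 4; 97 MB remain.
Put 204 MB in memory block 5; 308 MB remain.
Put 216 MB in memory block 5; 92 MB remain.
Put 209 MB in memory block 6; 303 MB remain.
Put 190 MB in memory block 6; 113 MB remain.
Put 181 MB in memory block 7; 331 MB remain.
Put 178 MB in memory block 7; 153 MB remain.
Put 180 MB in memory block 8; 332 MB remain.
Put 175 MB in memory block 8; 157 MB remain.
Final memory blocks: [173,179] [195,181] [211,207] [218,197] [204,216] [209,190] [181,178] [180,175].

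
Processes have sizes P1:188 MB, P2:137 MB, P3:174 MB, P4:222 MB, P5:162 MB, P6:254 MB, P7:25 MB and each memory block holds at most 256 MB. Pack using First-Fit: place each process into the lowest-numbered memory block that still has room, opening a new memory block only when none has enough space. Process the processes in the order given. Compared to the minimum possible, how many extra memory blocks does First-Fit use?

First-Fit: [188,25] [137] [174] [222] [162] [254] → 6 memory blocks.
6 processes exceed 128 MB (half the capacity), and no two of those can share a memory block, so at least 6 memory blocks are needed.
So 6 is already optimal.

0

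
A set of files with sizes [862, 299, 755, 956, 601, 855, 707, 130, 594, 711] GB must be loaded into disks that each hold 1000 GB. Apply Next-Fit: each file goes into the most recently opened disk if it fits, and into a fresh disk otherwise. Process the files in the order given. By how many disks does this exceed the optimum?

Next-Fit: [862] [299] [755] [956] [601] [855] [707,130] [594] [711] → 9 disks.
8 files exceed 500 GB (half the capacity), and no two of those can share a disk, so at least 8 disks are needed.
An optimal packing achieves that bound: [956] [862,130] [855] [755] [711] [707] [601,299] [594] → 8 disks.
Excess: 9 − 8 = 1.

1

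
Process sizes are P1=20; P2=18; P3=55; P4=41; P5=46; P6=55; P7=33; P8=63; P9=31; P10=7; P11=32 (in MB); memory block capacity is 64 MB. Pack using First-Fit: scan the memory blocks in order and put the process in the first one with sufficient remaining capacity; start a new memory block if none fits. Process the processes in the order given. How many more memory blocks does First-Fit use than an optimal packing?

1

First-Fit: [20,18,7] [55] [41] [46] [55] [33,31] [63] [32] → 8 memory blocks.
Total size 401 MB; any packing needs at least ⌈401/64⌉ = 7 memory blocks.
An optimal packing achieves that bound: [63] [55,7] [55] [46,18] [41,20] [33,31] [32] → 7 memory blocks.
Excess: 8 − 7 = 1.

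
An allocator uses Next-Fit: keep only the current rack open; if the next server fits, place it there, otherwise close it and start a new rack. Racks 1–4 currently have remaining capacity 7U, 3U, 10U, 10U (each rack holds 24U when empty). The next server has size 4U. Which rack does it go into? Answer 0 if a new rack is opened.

4

Next-Fit only looks at rack 4, which has 10U free.
4U fits there.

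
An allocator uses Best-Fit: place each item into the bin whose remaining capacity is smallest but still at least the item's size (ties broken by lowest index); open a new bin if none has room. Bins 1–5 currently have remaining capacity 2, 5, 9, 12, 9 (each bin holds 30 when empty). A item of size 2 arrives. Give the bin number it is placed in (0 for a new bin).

1

Bins with room: bin 1 (2), bin 2 (5), bin 3 (9), bin 4 (12), bin 5 (9).
Tightest fit is bin 1 with 2 free.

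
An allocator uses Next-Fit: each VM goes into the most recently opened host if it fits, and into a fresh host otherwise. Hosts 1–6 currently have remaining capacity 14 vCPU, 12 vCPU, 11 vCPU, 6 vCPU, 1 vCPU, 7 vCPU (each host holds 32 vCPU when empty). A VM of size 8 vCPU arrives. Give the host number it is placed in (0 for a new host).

Next-Fit only looks at host 6, which has 7 vCPU free.
8 vCPU does not fit, so a new host is opened.

0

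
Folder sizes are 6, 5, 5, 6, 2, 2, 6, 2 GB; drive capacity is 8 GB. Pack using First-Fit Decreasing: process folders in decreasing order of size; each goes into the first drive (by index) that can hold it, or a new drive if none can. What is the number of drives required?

5 drives

Sorted descending: 6, 6, 6, 5, 5, 2, 2, 2.
Put 6 GB in drive 1; 2 GB remain.
Put 6 GB in drive 2; 2 GB remain.
Put 6 GB in drive 3; 2 GB remain.
Put 5 GB in drive 4; 3 GB remain.
Put 5 GB in drive 5; 3 GB remain.
Put 2 GB in drive 1; 0 GB remain.
Put 2 GB in drive 2; 0 GB remain.
Put 2 GB in drive 3; 0 GB remain.
Final drives: [6,2] [6,2] [6,2] [5] [5].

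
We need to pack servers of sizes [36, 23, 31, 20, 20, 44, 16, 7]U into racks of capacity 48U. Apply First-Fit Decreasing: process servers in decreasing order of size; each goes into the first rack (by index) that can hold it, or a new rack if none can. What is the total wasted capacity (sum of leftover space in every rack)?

Sorted descending: 44, 36, 31, 23, 20, 20, 16, 7.
44U → rack 1 (remaining 4U)
36U → rack 2 (remaining 12U)
31U → rack 3 (remaining 17U)
23U → rack 4 (remaining 25U)
20U → rack 4 (remaining 5U)
20U → rack 5 (remaining 28U)
16U → rack 3 (remaining 1U)
7U → rack 2 (remaining 5U)
5 racks × 48U = 240U; used 197U; unused 43U.

43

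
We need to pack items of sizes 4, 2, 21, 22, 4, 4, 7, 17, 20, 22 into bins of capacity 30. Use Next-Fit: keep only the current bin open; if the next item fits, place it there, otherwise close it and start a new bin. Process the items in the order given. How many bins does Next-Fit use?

5

4 → bin 1 (remaining 26)
2 → bin 1 (remaining 24)
21 → bin 1 (remaining 3)
22 → bin 2 (remaining 8)
4 → bin 2 (remaining 4)
4 → bin 2 (remaining 0)
7 → bin 3 (remaining 23)
17 → bin 3 (remaining 6)
20 → bin 4 (remaining 10)
22 → bin 5 (remaining 8)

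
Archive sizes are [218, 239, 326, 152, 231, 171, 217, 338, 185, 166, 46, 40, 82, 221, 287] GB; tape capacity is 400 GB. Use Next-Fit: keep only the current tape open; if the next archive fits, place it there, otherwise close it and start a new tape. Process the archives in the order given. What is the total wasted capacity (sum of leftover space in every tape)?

681

218 GB → tape 1 (remaining 182 GB)
239 GB → tape 2 (remaining 161 GB)
326 GB → tape 3 (remaining 74 GB)
152 GB → tape 4 (remaining 248 GB)
231 GB → tape 4 (remaining 17 GB)
171 GB → tape 5 (remaining 229 GB)
217 GB → tape 5 (remaining 12 GB)
338 GB → tape 6 (remaining 62 GB)
185 GB → tape 7 (remaining 215 GB)
166 GB → tape 7 (remaining 49 GB)
46 GB → tape 7 (remaining 3 GB)
40 GB → tape 8 (remaining 360 GB)
82 GB → tape 8 (remaining 278 GB)
221 GB → tape 8 (remaining 57 GB)
287 GB → tape 9 (remaining 113 GB)
9 tapes × 400 GB = 3600 GB; used 2919 GB; unused 681 GB.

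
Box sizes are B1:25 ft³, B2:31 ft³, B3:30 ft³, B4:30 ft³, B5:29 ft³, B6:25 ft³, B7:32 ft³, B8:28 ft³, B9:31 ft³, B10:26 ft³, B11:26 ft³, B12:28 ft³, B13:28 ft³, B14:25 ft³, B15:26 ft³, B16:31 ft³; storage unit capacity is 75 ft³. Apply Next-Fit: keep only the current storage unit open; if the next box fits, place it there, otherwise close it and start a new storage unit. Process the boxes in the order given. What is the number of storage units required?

storage unit 1: place B1 (25 ft³), 50 ft³ left
storage unit 1: place B2 (31 ft³), 19 ft³ left
storage unit 2: place B3 (30 ft³), 45 ft³ left
storage unit 2: place B4 (30 ft³), 15 ft³ left
storage unit 3: place B5 (29 ft³), 46 ft³ left
storage unit 3: place B6 (25 ft³), 21 ft³ left
storage unit 4: place B7 (32 ft³), 43 ft³ left
storage unit 4: place B8 (28 ft³), 15 ft³ left
storage unit 5: place B9 (31 ft³), 44 ft³ left
storage unit 5: place B10 (26 ft³), 18 ft³ left
storage unit 6: place B11 (26 ft³), 49 ft³ left
storage unit 6: place B12 (28 ft³), 21 ft³ left
storage unit 7: place B13 (28 ft³), 47 ft³ left
storage unit 7: place B14 (25 ft³), 22 ft³ left
storage unit 8: place B15 (26 ft³), 49 ft³ left
storage unit 8: place B16 (31 ft³), 18 ft³ left
Final storage units: [25,31] [30,30] [29,25] [32,28] [31,26] [26,28] [28,25] [26,31].

8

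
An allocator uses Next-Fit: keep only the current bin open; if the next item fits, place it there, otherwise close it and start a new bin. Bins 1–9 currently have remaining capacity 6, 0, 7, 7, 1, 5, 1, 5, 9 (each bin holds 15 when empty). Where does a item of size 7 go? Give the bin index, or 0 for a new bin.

9

Next-Fit only looks at bin 9, which has 9 free.
7 fits there.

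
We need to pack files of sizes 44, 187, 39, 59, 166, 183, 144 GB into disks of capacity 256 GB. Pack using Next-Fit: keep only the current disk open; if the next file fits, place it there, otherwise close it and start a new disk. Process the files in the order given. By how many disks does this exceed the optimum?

Next-Fit: [44,187] [39,59] [166] [183] [144] → 5 disks.
Total size 822 GB; any packing needs at least ⌈822/256⌉ = 4 disks.
An optimal packing achieves that bound: [187,59] [183,44] [166,39] [144] → 4 disks.
Excess: 5 − 4 = 1.

1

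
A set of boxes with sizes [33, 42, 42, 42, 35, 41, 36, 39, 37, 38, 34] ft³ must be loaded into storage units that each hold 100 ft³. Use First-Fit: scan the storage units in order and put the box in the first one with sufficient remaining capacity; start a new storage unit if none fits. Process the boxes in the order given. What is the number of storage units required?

6 storage units

storage unit 1: place 33 ft³, 67 ft³ left
storage unit 1: place 42 ft³, 25 ft³ left
storage unit 2: place 42 ft³, 58 ft³ left
storage unit 2: place 42 ft³, 16 ft³ left
storage unit 3: place 35 ft³, 65 ft³ left
storage unit 3: place 41 ft³, 24 ft³ left
storage unit 4: place 36 ft³, 64 ft³ left
storage unit 4: place 39 ft³, 25 ft³ left
storage unit 5: place 37 ft³, 63 ft³ left
storage unit 5: place 38 ft³, 25 ft³ left
storage unit 6: place 34 ft³, 66 ft³ left
Final storage units: [33,42] [42,42] [35,41] [36,39] [37,38] [34].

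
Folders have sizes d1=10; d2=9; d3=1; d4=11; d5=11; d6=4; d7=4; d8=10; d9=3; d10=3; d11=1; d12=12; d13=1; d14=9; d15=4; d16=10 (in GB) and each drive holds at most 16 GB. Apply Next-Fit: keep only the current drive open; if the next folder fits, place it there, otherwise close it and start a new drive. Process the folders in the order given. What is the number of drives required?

9

d1 (10 GB) → drive 1 (remaining 6 GB)
d2 (9 GB) → drive 2 (remaining 7 GB)
d3 (1 GB) → drive 2 (remaining 6 GB)
d4 (11 GB) → drive 3 (remaining 5 GB)
d5 (11 GB) → drive 4 (remaining 5 GB)
d6 (4 GB) → drive 4 (remaining 1 GB)
d7 (4 GB) → drive 5 (remaining 12 GB)
d8 (10 GB) → drive 5 (remaining 2 GB)
d9 (3 GB) → drive 6 (remaining 13 GB)
d10 (3 GB) → drive 6 (remaining 10 GB)
d11 (1 GB) → drive 6 (remaining 9 GB)
d12 (12 GB) → drive 7 (remaining 4 GB)
d13 (1 GB) → drive 7 (remaining 3 GB)
d14 (9 GB) → drive 8 (remaining 7 GB)
d15 (4 GB) → drive 8 (remaining 3 GB)
d16 (10 GB) → drive 9 (remaining 6 GB)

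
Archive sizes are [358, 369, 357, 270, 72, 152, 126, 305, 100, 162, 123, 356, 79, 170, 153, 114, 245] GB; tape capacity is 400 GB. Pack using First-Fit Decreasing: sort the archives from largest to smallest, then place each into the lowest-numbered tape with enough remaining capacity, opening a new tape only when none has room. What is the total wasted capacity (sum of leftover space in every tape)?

Sorted descending: 369, 358, 357, 356, 305, 270, 245, 170, 162, 153, 152, 126, 123, 114, 100, 79, 72.
369 GB → tape 1 (remaining 31 GB)
358 GB → tape 2 (remaining 42 GB)
357 GB → tape 3 (remaining 43 GB)
356 GB → tape 4 (remaining 44 GB)
305 GB → tape 5 (remaining 95 GB)
270 GB → tape 6 (remaining 130 GB)
245 GB → tape 7 (remaining 155 GB)
170 GB → tape 8 (remaining 230 GB)
162 GB → tape 8 (remaining 68 GB)
153 GB → tape 7 (remaining 2 GB)
152 GB → tape 9 (remaining 248 GB)
126 GB → tape 6 (remaining 4 GB)
123 GB → tape 9 (remaining 125 GB)
114 GB → tape 9 (remaining 11 GB)
100 GB → tape 10 (remaining 300 GB)
79 GB → tape 5 (remaining 16 GB)
72 GB → tape 10 (remaining 228 GB)
10 tapes × 400 GB = 4000 GB; used 3511 GB; unused 489 GB.

489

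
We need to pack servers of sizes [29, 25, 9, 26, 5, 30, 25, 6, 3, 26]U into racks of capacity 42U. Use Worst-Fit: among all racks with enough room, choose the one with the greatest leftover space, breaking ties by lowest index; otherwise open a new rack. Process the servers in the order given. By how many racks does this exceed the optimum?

0

Worst-Fit: [29,3] [25,9] [26,5] [30] [25,6] [26] → 6 racks.
6 servers exceed 21U (half the capacity), and no two of those can share a rack, so at least 6 racks are needed.
So 6 is already optimal.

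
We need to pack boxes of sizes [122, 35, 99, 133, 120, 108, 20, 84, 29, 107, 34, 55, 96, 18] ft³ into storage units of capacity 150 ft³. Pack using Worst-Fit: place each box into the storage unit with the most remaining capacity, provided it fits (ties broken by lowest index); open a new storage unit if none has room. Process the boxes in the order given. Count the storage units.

storage unit 1: place 122 ft³, 28 ft³ left
storage unit 2: place 35 ft³, 115 ft³ left
storage unit 2: place 99 ft³, 16 ft³ left
storage unit 3: place 133 ft³, 17 ft³ left
storage unit 4: place 120 ft³, 30 ft³ left
storage unit 5: place 108 ft³, 42 ft³ left
storage unit 5: place 20 ft³, 22 ft³ left
storage unit 6: place 84 ft³, 66 ft³ left
storage unit 6: place 29 ft³, 37 ft³ left
storage unit 7: place 107 ft³, 43 ft³ left
storage unit 7: place 34 ft³, 9 ft³ left
storage unit 8: place 55 ft³, 95 ft³ left
storage unit 9: place 96 ft³, 54 ft³ left
storage unit 8: place 18 ft³, 77 ft³ left

9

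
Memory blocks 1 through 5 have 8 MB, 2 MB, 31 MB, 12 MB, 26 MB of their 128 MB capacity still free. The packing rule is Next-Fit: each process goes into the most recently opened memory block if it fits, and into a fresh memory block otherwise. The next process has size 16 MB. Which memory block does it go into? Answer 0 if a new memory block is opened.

Next-Fit only looks at memory block 5, which has 26 MB free.
16 MB fits there.

5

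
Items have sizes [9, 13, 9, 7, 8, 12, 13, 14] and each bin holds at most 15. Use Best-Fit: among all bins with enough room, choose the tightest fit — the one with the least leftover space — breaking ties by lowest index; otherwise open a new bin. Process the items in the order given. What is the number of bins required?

Put 9 in bin 1; 6 remain.
Put 13 in bin 2; 2 remain.
Put 9 in bin 3; 6 remain.
Put 7 in bin 4; 8 remain.
Put 8 in bin 4; 0 remain.
Put 12 in bin 5; 3 remain.
Put 13 in bin 6; 2 remain.
Put 14 in bin 7; 1 remain.
Final bins: [9] [13] [9] [7,8] [12] [13] [14].

7 bins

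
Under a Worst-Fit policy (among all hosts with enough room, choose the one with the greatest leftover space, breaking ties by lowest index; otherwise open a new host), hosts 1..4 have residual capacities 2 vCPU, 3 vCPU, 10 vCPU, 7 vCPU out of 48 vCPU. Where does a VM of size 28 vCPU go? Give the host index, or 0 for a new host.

0

No host has ≥ 28 vCPU free, so a new host is opened.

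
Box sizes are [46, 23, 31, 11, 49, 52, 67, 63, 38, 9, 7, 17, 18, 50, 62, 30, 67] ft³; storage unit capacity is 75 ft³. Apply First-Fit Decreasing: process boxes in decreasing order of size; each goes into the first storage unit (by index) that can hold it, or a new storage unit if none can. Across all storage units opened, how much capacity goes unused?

110

Sorted descending: 67, 67, 63, 62, 52, 50, 49, 46, 38, 31, 30, 23, 18, 17, 11, 9, 7.
67 ft³ → storage unit 1 (remaining 8 ft³)
67 ft³ → storage unit 2 (remaining 8 ft³)
63 ft³ → storage unit 3 (remaining 12 ft³)
62 ft³ → storage unit 4 (remaining 13 ft³)
52 ft³ → storage unit 5 (remaining 23 ft³)
50 ft³ → storage unit 6 (remaining 25 ft³)
49 ft³ → storage unit 7 (remaining 26 ft³)
46 ft³ → storage unit 8 (remaining 29 ft³)
38 ft³ → storage unit 9 (remaining 37 ft³)
31 ft³ → storage unit 9 (remaining 6 ft³)
30 ft³ → storage unit 10 (remaining 45 ft³)
23 ft³ → storage unit 5 (remaining 0 ft³)
18 ft³ → storage unit 6 (remaining 7 ft³)
17 ft³ → storage unit 7 (remaining 9 ft³)
11 ft³ → storage unit 3 (remaining 1 ft³)
9 ft³ → storage unit 4 (remaining 4 ft³)
7 ft³ → storage unit 1 (remaining 1 ft³)
10 storage units × 75 ft³ = 750 ft³; used 640 ft³; unused 110 ft³.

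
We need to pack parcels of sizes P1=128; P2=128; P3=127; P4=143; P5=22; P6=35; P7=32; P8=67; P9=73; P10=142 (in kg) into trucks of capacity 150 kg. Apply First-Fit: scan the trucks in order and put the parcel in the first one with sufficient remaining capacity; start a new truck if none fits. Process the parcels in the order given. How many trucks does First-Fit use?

7

Put P1 (128 kg) in truck 1; 22 kg remain.
Put P2 (128 kg) in truck 2; 22 kg remain.
Put P3 (127 kg) in truck 3; 23 kg remain.
Put P4 (143 kg) in truck 4; 7 kg remain.
Put P5 (22 kg) in truck 1; 0 kg remain.
Put P6 (35 kg) in truck 5; 115 kg remain.
Put P7 (32 kg) in truck 5; 83 kg remain.
Put P8 (67 kg) in truck 5; 16 kg remain.
Put P9 (73 kg) in truck 6; 77 kg remain.
Put P10 (142 kg) in truck 7; 8 kg remain.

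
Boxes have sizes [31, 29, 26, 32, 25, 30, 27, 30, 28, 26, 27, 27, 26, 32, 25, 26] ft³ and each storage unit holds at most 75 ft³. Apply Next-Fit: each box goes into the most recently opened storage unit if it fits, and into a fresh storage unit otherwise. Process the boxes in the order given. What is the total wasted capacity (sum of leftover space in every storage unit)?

31 ft³ → storage unit 1 (remaining 44 ft³)
29 ft³ → storage unit 1 (remaining 15 ft³)
26 ft³ → storage unit 2 (remaining 49 ft³)
32 ft³ → storage unit 2 (remaining 17 ft³)
25 ft³ → storage unit 3 (remaining 50 ft³)
30 ft³ → storage unit 3 (remaining 20 ft³)
27 ft³ → storage unit 4 (remaining 48 ft³)
30 ft³ → storage unit 4 (remaining 18 ft³)
28 ft³ → storage unit 5 (remaining 47 ft³)
26 ft³ → storage unit 5 (remaining 21 ft³)
27 ft³ → storage unit 6 (remaining 48 ft³)
27 ft³ → storage unit 6 (remaining 21 ft³)
26 ft³ → storage unit 7 (remaining 49 ft³)
32 ft³ → storage unit 7 (remaining 17 ft³)
25 ft³ → storage unit 8 (remaining 50 ft³)
26 ft³ → storage unit 8 (remaining 24 ft³)
8 storage units × 75 ft³ = 600 ft³; used 447 ft³; unused 153 ft³.

153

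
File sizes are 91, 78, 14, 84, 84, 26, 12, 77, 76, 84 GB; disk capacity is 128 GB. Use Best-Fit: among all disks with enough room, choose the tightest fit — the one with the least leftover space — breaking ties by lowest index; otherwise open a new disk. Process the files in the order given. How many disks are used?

7

disk 1: place 91 GB, 37 GB left
disk 2: place 78 GB, 50 GB left
disk 1: place 14 GB, 23 GB left
disk 3: place 84 GB, 44 GB left
disk 4: place 84 GB, 44 GB left
disk 3: place 26 GB, 18 GB left
disk 3: place 12 GB, 6 GB left
disk 5: place 77 GB, 51 GB left
disk 6: place 76 GB, 52 GB left
disk 7: place 84 GB, 44 GB left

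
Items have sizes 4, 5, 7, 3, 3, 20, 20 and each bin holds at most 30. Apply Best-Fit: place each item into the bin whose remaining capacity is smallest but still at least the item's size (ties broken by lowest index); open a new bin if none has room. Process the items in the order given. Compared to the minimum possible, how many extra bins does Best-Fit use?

Best-Fit: [4,5,7,3,3] [20] [20] → 3 bins.
Total size 62; any packing needs at least ⌈62/30⌉ = 3 bins.
So 3 is already optimal.

0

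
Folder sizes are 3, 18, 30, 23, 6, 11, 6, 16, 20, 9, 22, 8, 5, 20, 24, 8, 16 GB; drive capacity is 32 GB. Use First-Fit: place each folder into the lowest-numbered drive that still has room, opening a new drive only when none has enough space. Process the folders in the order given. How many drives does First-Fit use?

3 GB → drive 1 (remaining 29 GB)
18 GB → drive 1 (remaining 11 GB)
30 GB → drive 2 (remaining 2 GB)
23 GB → drive 3 (remaining 9 GB)
6 GB → drive 1 (remaining 5 GB)
11 GB → drive 4 (remaining 21 GB)
6 GB → drive 3 (remaining 3 GB)
16 GB → drive 4 (remaining 5 GB)
20 GB → drive 5 (remaining 12 GB)
9 GB → drive 5 (remaining 3 GB)
22 GB → drive 6 (remaining 10 GB)
8 GB → drive 6 (remaining 2 GB)
5 GB → drive 1 (remaining 0 GB)
20 GB → drive 7 (remaining 12 GB)
24 GB → drive 8 (remaining 8 GB)
8 GB → drive 7 (remaining 4 GB)
16 GB → drive 9 (remaining 16 GB)
Final drives: [3,18,6,5] [30] [23,6] [11,16] [20,9] [22,8] [20,8] [24] [16].

9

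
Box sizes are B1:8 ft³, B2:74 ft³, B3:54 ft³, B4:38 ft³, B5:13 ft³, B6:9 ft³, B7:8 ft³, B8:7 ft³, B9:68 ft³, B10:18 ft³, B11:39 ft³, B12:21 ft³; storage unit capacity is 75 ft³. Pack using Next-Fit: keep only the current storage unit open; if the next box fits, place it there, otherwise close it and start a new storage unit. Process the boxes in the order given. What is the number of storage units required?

B1 (8 ft³) → storage unit 1 (remaining 67 ft³)
B2 (74 ft³) → storage unit 2 (remaining 1 ft³)
B3 (54 ft³) → storage unit 3 (remaining 21 ft³)
B4 (38 ft³) → storage unit 4 (remaining 37 ft³)
B5 (13 ft³) → storage unit 4 (remaining 24 ft³)
B6 (9 ft³) → storage unit 4 (remaining 15 ft³)
B7 (8 ft³) → storage unit 4 (remaining 7 ft³)
B8 (7 ft³) → storage unit 4 (remaining 0 ft³)
B9 (68 ft³) → storage unit 5 (remaining 7 ft³)
B10 (18 ft³) → storage unit 6 (remaining 57 ft³)
B11 (39 ft³) → storage unit 6 (remaining 18 ft³)
B12 (21 ft³) → storage unit 7 (remaining 54 ft³)
Final storage units: [8] [74] [54] [38,13,9,8,7] [68] [18,39] [21].

7 storage units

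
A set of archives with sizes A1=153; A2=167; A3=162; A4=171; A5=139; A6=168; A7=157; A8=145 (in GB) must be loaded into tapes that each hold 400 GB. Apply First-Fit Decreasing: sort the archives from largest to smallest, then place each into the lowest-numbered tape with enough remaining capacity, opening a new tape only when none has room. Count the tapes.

Sorted descending: 171, 168, 167, 162, 157, 153, 145, 139.
tape 1: place 171 GB, 229 GB left
tape 1: place 168 GB, 61 GB left
tape 2: place 167 GB, 233 GB left
tape 2: place 162 GB, 71 GB left
tape 3: place 157 GB, 243 GB left
tape 3: place 153 GB, 90 GB left
tape 4: place 145 GB, 255 GB left
tape 4: place 139 GB, 116 GB left
Final tapes: [171,168] [167,162] [157,153] [145,139].

4 tapes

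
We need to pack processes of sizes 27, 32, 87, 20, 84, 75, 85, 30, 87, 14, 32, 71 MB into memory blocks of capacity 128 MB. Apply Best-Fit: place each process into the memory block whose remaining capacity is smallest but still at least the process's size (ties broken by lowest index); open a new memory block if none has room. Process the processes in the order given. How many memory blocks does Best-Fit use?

memory block 1: place 27 MB, 101 MB left
memory block 1: place 32 MB, 69 MB left
memory block 2: place 87 MB, 41 MB left
memory block 2: place 20 MB, 21 MB left
memory block 3: place 84 MB, 44 MB left
memory block 4: place 75 MB, 53 MB left
memory block 5: place 85 MB, 43 MB left
memory block 5: place 30 MB, 13 MB left
memory block 6: place 87 MB, 41 MB left
memory block 2: place 14 MB, 7 MB left
memory block 6: place 32 MB, 9 MB left
memory block 7: place 71 MB, 57 MB left
Final memory blocks: [27,32] [87,20,14] [84] [75] [85,30] [87,32] [71].

7 memory blocks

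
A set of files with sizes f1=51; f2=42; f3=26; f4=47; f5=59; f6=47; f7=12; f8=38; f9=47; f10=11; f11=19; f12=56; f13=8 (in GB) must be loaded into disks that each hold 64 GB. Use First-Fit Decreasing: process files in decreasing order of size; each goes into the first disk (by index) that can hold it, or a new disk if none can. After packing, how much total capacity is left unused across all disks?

49

Sorted descending: 59, 56, 51, 47, 47, 47, 42, 38, 26, 19, 12, 11, 8.
Put 59 GB in disk 1; 5 GB remain.
Put 56 GB in disk 2; 8 GB remain.
Put 51 GB in disk 3; 13 GB remain.
Put 47 GB in disk 4; 17 GB remain.
Put 47 GB in disk 5; 17 GB remain.
Put 47 GB in disk 6; 17 GB remain.
Put 42 GB in disk 7; 22 GB remain.
Put 38 GB in disk 8; 26 GB remain.
Put 26 GB in disk 8; 0 GB remain.
Put 19 GB in disk 7; 3 GB remain.
Put 12 GB in disk 3; 1 GB remain.
Put 11 GB in disk 4; 6 GB remain.
Put 8 GB in disk 2; 0 GB remain.
8 disks × 64 GB = 512 GB; used 463 GB; unused 49 GB.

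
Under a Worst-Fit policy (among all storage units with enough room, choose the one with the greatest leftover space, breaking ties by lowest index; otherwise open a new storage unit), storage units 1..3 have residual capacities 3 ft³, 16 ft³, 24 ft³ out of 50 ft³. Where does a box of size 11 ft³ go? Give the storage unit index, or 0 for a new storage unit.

3

Storage units with room: storage unit 2 (16 ft³), storage unit 3 (24 ft³).
Most room is storage unit 3 with 24 ft³ free.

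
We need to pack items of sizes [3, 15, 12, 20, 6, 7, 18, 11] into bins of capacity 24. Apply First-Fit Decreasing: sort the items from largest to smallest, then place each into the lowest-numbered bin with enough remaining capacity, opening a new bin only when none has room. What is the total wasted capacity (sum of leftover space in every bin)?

Sorted descending: 20, 18, 15, 12, 11, 7, 6, 3.
20 → bin 1 (remaining 4)
18 → bin 2 (remaining 6)
15 → bin 3 (remaining 9)
12 → bin 4 (remaining 12)
11 → bin 4 (remaining 1)
7 → bin 3 (remaining 2)
6 → bin 2 (remaining 0)
3 → bin 1 (remaining 1)
4 bins × 24 = 96; used 92; unused 4.

4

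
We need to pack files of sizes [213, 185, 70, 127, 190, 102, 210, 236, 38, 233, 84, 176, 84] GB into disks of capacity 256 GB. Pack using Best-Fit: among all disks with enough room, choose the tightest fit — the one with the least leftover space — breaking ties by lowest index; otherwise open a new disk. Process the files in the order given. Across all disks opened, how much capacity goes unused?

213 GB → disk 1 (remaining 43 GB)
185 GB → disk 2 (remaining 71 GB)
70 GB → disk 2 (remaining 1 GB)
127 GB → disk 3 (remaining 129 GB)
190 GB → disk 4 (remaining 66 GB)
102 GB → disk 3 (remaining 27 GB)
210 GB → disk 5 (remaining 46 GB)
236 GB → disk 6 (remaining 20 GB)
38 GB → disk 1 (remaining 5 GB)
233 GB → disk 7 (remaining 23 GB)
84 GB → disk 8 (remaining 172 GB)
176 GB → disk 9 (remaining 80 GB)
84 GB → disk 8 (remaining 88 GB)
9 disks × 256 GB = 2304 GB; used 1948 GB; unused 356 GB.

356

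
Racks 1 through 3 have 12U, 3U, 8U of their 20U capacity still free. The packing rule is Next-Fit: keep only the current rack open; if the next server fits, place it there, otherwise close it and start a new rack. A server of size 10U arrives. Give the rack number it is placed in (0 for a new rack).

Next-Fit only looks at rack 3, which has 8U free.
10U does not fit, so a new rack is opened.

0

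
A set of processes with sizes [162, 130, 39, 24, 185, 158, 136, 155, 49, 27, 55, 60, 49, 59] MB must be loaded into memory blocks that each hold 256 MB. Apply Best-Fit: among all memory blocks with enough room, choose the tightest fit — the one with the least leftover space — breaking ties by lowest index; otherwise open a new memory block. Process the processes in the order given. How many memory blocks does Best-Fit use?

162 MB → memory block 1 (remaining 94 MB)
130 MB → memory block 2 (remaining 126 MB)
39 MB → memory block 1 (remaining 55 MB)
24 MB → memory block 1 (remaining 31 MB)
185 MB → memory block 3 (remaining 71 MB)
158 MB → memory block 4 (remaining 98 MB)
136 MB → memory block 5 (remaining 120 MB)
155 MB → memory block 6 (remaining 101 MB)
49 MB → memory block 3 (remaining 22 MB)
27 MB → memory block 1 (remaining 4 MB)
55 MB → memory block 4 (remaining 43 MB)
60 MB → memory block 6 (remaining 41 MB)
49 MB → memory block 5 (remaining 71 MB)
59 MB → memory block 5 (remaining 12 MB)
Final memory blocks: [162,39,24,27] [130] [185,49] [158,55] [136,49,59] [155,60].

6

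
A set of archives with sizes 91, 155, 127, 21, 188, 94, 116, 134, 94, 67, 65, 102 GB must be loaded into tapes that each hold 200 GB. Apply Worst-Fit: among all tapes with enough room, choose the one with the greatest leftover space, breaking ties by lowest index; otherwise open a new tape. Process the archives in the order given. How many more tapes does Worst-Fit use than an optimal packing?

1

Worst-Fit: [91,21,67] [155] [127] [188] [94,94] [116,65] [134] [102] → 8 tapes.
Total size 1254 GB; any packing needs at least ⌈1254/200⌉ = 7 tapes.
An optimal packing achieves that bound: [188] [155,21] [134,65] [127,67] [116] [102,94] [94,91] → 7 tapes.
Excess: 8 − 7 = 1.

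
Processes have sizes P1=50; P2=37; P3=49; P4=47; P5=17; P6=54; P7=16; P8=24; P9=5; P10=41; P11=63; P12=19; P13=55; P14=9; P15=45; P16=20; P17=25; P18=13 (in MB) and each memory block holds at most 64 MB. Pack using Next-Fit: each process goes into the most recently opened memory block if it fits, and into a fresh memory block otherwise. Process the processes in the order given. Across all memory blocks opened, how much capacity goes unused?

179

P1 (50 MB) → memory block 1 (remaining 14 MB)
P2 (37 MB) → memory block 2 (remaining 27 MB)
P3 (49 MB) → memory block 3 (remaining 15 MB)
P4 (47 MB) → memory block 4 (remaining 17 MB)
P5 (17 MB) → memory block 4 (remaining 0 MB)
P6 (54 MB) → memory block 5 (remaining 10 MB)
P7 (16 MB) → memory block 6 (remaining 48 MB)
P8 (24 MB) → memory block 6 (remaining 24 MB)
P9 (5 MB) → memory block 6 (remaining 19 MB)
P10 (41 MB) → memory block 7 (remaining 23 MB)
P11 (63 MB) → memory block 8 (remaining 1 MB)
P12 (19 MB) → memory block 9 (remaining 45 MB)
P13 (55 MB) → memory block 10 (remaining 9 MB)
P14 (9 MB) → memory block 10 (remaining 0 MB)
P15 (45 MB) → memory block 11 (remaining 19 MB)
P16 (20 MB) → memory block 12 (remaining 44 MB)
P17 (25 MB) → memory block 12 (remaining 19 MB)
P18 (13 MB) → memory block 12 (remaining 6 MB)
12 memory blocks × 64 MB = 768 MB; used 589 MB; unused 179 MB.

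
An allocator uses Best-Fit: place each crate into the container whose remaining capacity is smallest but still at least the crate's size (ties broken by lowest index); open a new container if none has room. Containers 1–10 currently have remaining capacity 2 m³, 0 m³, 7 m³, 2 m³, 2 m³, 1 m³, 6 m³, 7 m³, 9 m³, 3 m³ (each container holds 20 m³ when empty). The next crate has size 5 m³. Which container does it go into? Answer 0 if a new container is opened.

Containers with room: container 3 (7 m³), container 7 (6 m³), container 8 (7 m³), container 9 (9 m³).
Tightest fit is container 7 with 6 m³ free.

7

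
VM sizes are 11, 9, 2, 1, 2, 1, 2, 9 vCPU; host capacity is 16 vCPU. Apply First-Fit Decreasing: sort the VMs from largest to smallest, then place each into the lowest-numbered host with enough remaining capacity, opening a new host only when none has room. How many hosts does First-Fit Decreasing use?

Sorted descending: 11, 9, 9, 2, 2, 2, 1, 1.
host 1: place 11 vCPU, 5 vCPU left
host 2: place 9 vCPU, 7 vCPU left
host 3: place 9 vCPU, 7 vCPU left
host 1: place 2 vCPU, 3 vCPU left
host 1: place 2 vCPU, 1 vCPU left
host 2: place 2 vCPU, 5 vCPU left
host 1: place 1 vCPU, 0 vCPU left
host 2: place 1 vCPU, 4 vCPU left

3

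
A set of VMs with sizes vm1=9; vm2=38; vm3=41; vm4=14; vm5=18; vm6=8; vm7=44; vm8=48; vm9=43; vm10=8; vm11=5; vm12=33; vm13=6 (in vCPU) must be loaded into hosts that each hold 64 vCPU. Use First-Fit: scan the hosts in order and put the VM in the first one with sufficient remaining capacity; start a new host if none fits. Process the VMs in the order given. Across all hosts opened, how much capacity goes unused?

69

Put vm1 (9 vCPU) in host 1; 55 vCPU remain.
Put vm2 (38 vCPU) in host 1; 17 vCPU remain.
Put vm3 (41 vCPU) in host 2; 23 vCPU remain.
Put vm4 (14 vCPU) in host 1; 3 vCPU remain.
Put vm5 (18 vCPU) in host 2; 5 vCPU remain.
Put vm6 (8 vCPU) in host 3; 56 vCPU remain.
Put vm7 (44 vCPU) in host 3; 12 vCPU remain.
Put vm8 (48 vCPU) in host 4; 16 vCPU remain.
Put vm9 (43 vCPU) in host 5; 21 vCPU remain.
Put vm10 (8 vCPU) in host 3; 4 vCPU remain.
Put vm11 (5 vCPU) in host 2; 0 vCPU remain.
Put vm12 (33 vCPU) in host 6; 31 vCPU remain.
Put vm13 (6 vCPU) in host 4; 10 vCPU remain.
6 hosts × 64 vCPU = 384 vCPU; used 315 vCPU; unused 69 vCPU.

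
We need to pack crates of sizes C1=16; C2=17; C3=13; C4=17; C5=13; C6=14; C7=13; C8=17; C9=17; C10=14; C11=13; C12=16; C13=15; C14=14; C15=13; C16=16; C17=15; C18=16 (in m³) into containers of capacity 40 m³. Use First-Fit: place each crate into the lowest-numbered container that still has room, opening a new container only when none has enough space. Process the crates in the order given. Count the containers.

container 1: place C1 (16 m³), 24 m³ left
container 1: place C2 (17 m³), 7 m³ left
container 2: place C3 (13 m³), 27 m³ left
container 2: place C4 (17 m³), 10 m³ left
container 3: place C5 (13 m³), 27 m³ left
container 3: place C6 (14 m³), 13 m³ left
container 3: place C7 (13 m³), 0 m³ left
container 4: place C8 (17 m³), 23 m³ left
container 4: place C9 (17 m³), 6 m³ left
container 5: place C10 (14 m³), 26 m³ left
container 5: place C11 (13 m³), 13 m³ left
container 6: place C12 (16 m³), 24 m³ left
container 6: place C13 (15 m³), 9 m³ left
container 7: place C14 (14 m³), 26 m³ left
container 5: place C15 (13 m³), 0 m³ left
container 7: place C16 (16 m³), 10 m³ left
container 8: place C17 (15 m³), 25 m³ left
container 8: place C18 (16 m³), 9 m³ left
Final containers: [16,17] [13,17] [13,14,13] [17,17] [14,13,13] [16,15] [14,16] [15,16].

8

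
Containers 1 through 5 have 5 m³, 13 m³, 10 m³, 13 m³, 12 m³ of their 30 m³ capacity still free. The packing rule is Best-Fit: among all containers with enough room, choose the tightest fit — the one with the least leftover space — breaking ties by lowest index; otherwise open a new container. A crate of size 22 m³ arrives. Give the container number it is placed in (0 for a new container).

0

No container has ≥ 22 m³ free, so a new container is opened.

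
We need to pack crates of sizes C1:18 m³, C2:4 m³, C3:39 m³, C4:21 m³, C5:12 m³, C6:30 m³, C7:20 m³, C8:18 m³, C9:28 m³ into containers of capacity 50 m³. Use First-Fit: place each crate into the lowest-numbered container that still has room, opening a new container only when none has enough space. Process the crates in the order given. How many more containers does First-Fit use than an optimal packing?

First-Fit: [18,4,21] [39] [12,30] [20,18] [28] → 5 containers.
Total size 190 m³; any packing needs at least ⌈190/50⌉ = 4 containers.
An optimal packing achieves that bound: [39,4] [30,20] [28,21] [18,18,12] → 4 containers.
Excess: 5 − 4 = 1.

1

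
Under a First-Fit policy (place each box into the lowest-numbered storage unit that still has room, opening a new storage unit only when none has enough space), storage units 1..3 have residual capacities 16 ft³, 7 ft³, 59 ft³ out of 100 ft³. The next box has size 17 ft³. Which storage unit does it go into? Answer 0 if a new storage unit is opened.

3

Storage units with room: storage unit 3 (59 ft³).
The first with room is storage unit 3.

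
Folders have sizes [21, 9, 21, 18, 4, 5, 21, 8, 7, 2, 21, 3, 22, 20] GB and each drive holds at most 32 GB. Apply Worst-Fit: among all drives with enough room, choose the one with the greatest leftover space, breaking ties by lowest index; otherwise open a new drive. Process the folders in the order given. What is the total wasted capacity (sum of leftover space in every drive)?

42

drive 1: place 21 GB, 11 GB left
drive 1: place 9 GB, 2 GB left
drive 2: place 21 GB, 11 GB left
drive 3: place 18 GB, 14 GB left
drive 3: place 4 GB, 10 GB left
drive 2: place 5 GB, 6 GB left
drive 4: place 21 GB, 11 GB left
drive 4: place 8 GB, 3 GB left
drive 3: place 7 GB, 3 GB left
drive 2: place 2 GB, 4 GB left
drive 5: place 21 GB, 11 GB left
drive 5: place 3 GB, 8 GB left
drive 6: place 22 GB, 10 GB left
drive 7: place 20 GB, 12 GB left
7 drives × 32 GB = 224 GB; used 182 GB; unused 42 GB.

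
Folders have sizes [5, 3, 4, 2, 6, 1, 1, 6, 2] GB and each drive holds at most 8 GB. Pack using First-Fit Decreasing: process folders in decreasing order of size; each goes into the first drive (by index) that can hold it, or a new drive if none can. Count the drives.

Sorted descending: 6, 6, 5, 4, 3, 2, 2, 1, 1.
6 GB → drive 1 (remaining 2 GB)
6 GB → drive 2 (remaining 2 GB)
5 GB → drive 3 (remaining 3 GB)
4 GB → drive 4 (remaining 4 GB)
3 GB → drive 3 (remaining 0 GB)
2 GB → drive 1 (remaining 0 GB)
2 GB → drive 2 (remaining 0 GB)
1 GB → drive 4 (remaining 3 GB)
1 GB → drive 4 (remaining 2 GB)

4 drives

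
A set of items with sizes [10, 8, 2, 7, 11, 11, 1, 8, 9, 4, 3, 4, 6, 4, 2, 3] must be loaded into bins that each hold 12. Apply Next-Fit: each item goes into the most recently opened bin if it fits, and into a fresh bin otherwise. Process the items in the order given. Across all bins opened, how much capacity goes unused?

27

bin 1: place 10, 2 left
bin 2: place 8, 4 left
bin 2: place 2, 2 left
bin 3: place 7, 5 left
bin 4: place 11, 1 left
bin 5: place 11, 1 left
bin 5: place 1, 0 left
bin 6: place 8, 4 left
bin 7: place 9, 3 left
bin 8: place 4, 8 left
bin 8: place 3, 5 left
bin 8: place 4, 1 left
bin 9: place 6, 6 left
bin 9: place 4, 2 left
bin 9: place 2, 0 left
bin 10: place 3, 9 left
10 bins × 12 = 120; used 93; unused 27.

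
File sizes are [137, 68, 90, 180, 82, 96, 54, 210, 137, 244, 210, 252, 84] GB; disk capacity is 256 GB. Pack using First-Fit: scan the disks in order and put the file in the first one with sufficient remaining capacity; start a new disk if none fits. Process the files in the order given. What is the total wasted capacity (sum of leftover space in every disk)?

460

Put 137 GB in disk 1; 119 GB remain.
Put 68 GB in disk 1; 51 GB remain.
Put 90 GB in disk 2; 166 GB remain.
Put 180 GB in disk 3; 76 GB remain.
Put 82 GB in disk 2; 84 GB remain.
Put 96 GB in disk 4; 160 GB remain.
Put 54 GB in disk 2; 30 GB remain.
Put 210 GB in disk 5; 46 GB remain.
Put 137 GB in disk 4; 23 GB remain.
Put 244 GB in disk 6; 12 GB remain.
Put 210 GB in disk 7; 46 GB remain.
Put 252 GB in disk 8; 4 GB remain.
Put 84 GB in disk 9; 172 GB remain.
9 disks × 256 GB = 2304 GB; used 1844 GB; unused 460 GB.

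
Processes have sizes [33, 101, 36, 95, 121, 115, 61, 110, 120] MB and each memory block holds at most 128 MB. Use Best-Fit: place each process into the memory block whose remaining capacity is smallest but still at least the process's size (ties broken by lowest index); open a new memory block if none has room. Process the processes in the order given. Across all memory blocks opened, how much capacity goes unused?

33 MB → memory block 1 (remaining 95 MB)
101 MB → memory block 2 (remaining 27 MB)
36 MB → memory block 1 (remaining 59 MB)
95 MB → memory block 3 (remaining 33 MB)
121 MB → memory block 4 (remaining 7 MB)
115 MB → memory block 5 (remaining 13 MB)
61 MB → memory block 6 (remaining 67 MB)
110 MB → memory block 7 (remaining 18 MB)
120 MB → memory block 8 (remaining 8 MB)
8 memory blocks × 128 MB = 1024 MB; used 792 MB; unused 232 MB.

232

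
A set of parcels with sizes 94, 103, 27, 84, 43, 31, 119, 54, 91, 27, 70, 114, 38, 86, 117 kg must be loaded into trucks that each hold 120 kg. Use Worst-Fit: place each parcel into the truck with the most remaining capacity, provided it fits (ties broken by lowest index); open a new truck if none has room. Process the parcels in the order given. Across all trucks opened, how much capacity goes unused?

222

truck 1: place 94 kg, 26 kg left
truck 2: place 103 kg, 17 kg left
truck 3: place 27 kg, 93 kg left
truck 3: place 84 kg, 9 kg left
truck 4: place 43 kg, 77 kg left
truck 4: place 31 kg, 46 kg left
truck 5: place 119 kg, 1 kg left
truck 6: place 54 kg, 66 kg left
truck 7: place 91 kg, 29 kg left
truck 6: place 27 kg, 39 kg left
truck 8: place 70 kg, 50 kg left
truck 9: place 114 kg, 6 kg left
truck 8: place 38 kg, 12 kg left
truck 10: place 86 kg, 34 kg left
truck 11: place 117 kg, 3 kg left
11 trucks × 120 kg = 1320 kg; used 1098 kg; unused 222 kg.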